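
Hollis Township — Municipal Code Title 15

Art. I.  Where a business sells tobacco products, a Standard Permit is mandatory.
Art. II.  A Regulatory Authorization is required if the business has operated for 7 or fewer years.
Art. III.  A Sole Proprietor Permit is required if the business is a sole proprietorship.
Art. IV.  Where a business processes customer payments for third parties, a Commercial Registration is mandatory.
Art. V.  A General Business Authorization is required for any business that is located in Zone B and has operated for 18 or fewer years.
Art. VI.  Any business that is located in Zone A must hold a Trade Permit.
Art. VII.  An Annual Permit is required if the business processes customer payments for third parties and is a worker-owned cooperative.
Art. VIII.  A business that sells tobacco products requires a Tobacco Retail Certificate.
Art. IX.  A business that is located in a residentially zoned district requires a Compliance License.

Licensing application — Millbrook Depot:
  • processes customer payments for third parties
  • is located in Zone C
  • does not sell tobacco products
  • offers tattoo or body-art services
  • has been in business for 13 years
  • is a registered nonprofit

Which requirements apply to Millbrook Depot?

Art. I. does not sell tobacco products → Standard Permit not required.
Art. II. years in business 13 > 7 → Regulatory Authorization not required.
Art. III. is a registered nonprofit (not: is a sole proprietorship) → Sole Proprietor Permit not required.
Art. IV. processes customer payments for third parties → Commercial Registration required.
Art. V. is located in Zone C (not: is located in Zone B); years in business 13 ≤ 18 → General Business Authorization not required.
Art. VI. is located in Zone C (not: is located in Zone A) → Trade Permit not required.
Art. VII. processes customer payments for third parties; is a registered nonprofit (not: is a worker-owned cooperative) → Annual Permit not required.
Art. VIII. does not sell tobacco products → Tobacco Retail Certificate not required.
Art. IX. is located in Zone C (not: is located in a residentially zoned district) → Compliance License not required.

Commercial Registration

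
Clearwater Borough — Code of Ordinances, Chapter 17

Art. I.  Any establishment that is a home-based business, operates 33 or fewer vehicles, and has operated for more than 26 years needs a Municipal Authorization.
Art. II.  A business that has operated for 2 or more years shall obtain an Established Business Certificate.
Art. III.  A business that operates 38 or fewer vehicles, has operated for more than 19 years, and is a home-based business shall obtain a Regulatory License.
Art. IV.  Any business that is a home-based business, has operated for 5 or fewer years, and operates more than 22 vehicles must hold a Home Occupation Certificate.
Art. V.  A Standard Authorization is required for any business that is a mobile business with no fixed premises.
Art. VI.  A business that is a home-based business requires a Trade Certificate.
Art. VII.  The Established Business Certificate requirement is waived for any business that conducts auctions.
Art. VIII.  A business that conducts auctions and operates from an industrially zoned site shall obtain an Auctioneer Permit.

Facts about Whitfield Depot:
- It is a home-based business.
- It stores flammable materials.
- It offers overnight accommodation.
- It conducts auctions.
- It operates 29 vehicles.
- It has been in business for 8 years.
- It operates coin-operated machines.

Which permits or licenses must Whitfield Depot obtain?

Art. I. is a home-based business; vehicles 29 ≤ 33; years in business 8 ≤ 26 → Municipal Authorization not required.
Art. II. years in business 8 ≥ 2 → Established Business Certificate required.
Art. III. vehicles 29 ≤ 38; years in business 8 ≤ 19; is a home-based business → Regulatory License not required.
Art. IV. is a home-based business; years in business 8 > 5; vehicles 29 > 22 → Home Occupation Certificate not required.
Art. V. is a home-based business (not: is a mobile business with no fixed premises) → Standard Authorization not required.
Art. VI. is a home-based business → Trade Certificate required.
Art. VII. conducts auctions → exempt from Established Business Certificate.
Art. VIII. conducts auctions; is a home-based business (not: operates from an industrially zoned site) → Auctioneer Permit not required.

Trade Certificate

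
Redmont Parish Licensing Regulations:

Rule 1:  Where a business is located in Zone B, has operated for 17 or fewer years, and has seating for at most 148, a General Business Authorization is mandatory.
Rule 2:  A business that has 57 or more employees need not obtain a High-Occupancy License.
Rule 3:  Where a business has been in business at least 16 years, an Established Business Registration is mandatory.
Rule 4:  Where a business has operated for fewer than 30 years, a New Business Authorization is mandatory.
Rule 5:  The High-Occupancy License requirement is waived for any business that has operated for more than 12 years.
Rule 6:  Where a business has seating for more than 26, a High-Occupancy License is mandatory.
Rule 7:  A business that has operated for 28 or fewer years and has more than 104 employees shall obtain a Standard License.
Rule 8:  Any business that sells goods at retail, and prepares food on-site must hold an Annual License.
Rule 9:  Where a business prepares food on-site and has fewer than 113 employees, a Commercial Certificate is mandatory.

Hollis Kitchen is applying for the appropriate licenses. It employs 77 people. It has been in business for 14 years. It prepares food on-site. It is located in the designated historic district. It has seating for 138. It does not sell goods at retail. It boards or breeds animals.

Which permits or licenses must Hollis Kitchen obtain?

Commercial Certificate, New Business Authorization

Rule 1: is located in the designated historic district (not: is located in Zone B); years in business 14 ≤ 17; seating 138 ≤ 148 → General Business Authorization not required.
Rule 2: employees 77 ≥ 57 → exempt from High-Occupancy License.
Rule 3: years in business 14 < 16 → Established Business Registration not required.
Rule 4: years in business 14 < 30 → New Business Authorization required.
Rule 5: years in business 14 > 12 → exempt from High-Occupancy License.
Rule 6: seating 138 > 26 → High-Occupancy License required.
Rule 7: years in business 14 ≤ 28; employees 77 ≤ 104 → Standard License not required.
Rule 8: does not sell goods at retail; prepares food on-site → Annual License not required.
Rule 9: prepares food on-site; employees 77 < 113 → Commercial Certificate required.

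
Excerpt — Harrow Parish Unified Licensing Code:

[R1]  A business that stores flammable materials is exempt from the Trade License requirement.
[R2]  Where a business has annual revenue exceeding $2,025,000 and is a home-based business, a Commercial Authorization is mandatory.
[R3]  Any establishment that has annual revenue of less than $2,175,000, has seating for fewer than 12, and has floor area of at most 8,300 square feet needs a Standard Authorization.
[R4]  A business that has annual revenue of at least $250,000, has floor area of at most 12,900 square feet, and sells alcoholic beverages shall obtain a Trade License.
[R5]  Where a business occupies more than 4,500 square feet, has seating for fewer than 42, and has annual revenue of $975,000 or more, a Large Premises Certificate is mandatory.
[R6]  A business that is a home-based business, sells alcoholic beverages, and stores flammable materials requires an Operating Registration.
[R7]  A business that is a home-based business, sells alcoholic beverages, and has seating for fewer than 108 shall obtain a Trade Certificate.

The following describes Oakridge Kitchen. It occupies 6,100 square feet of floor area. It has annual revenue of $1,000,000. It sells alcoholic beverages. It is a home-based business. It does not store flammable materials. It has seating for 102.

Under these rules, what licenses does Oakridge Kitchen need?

[R1] does not store flammable materials → Trade License exemption does not apply.
[R2] revenue $1,000,000 ≤ $2,025,000; is a home-based business → Commercial Authorization not required.
[R3] revenue $1,000,000 < $2,175,000; seating 102 ≥ 12; floor area 6,100 square feet ≤ 8,300 square feet → Standard Authorization not required.
[R4] revenue $1,000,000 ≥ $250,000; floor area 6,100 square feet ≤ 12,900 square feet; sells alcoholic beverages → Trade License required.
[R5] floor area 6,100 square feet > 4,500 square feet; seating 102 ≥ 42; revenue $1,000,000 ≥ $975,000 → Large Premises Certificate not required.
[R6] is a home-based business; sells alcoholic beverages; does not store flammable materials → Operating Registration not required.
[R7] is a home-based business; sells alcoholic beverages; seating 102 < 108 → Trade Certificate required.

Trade Certificate, Trade License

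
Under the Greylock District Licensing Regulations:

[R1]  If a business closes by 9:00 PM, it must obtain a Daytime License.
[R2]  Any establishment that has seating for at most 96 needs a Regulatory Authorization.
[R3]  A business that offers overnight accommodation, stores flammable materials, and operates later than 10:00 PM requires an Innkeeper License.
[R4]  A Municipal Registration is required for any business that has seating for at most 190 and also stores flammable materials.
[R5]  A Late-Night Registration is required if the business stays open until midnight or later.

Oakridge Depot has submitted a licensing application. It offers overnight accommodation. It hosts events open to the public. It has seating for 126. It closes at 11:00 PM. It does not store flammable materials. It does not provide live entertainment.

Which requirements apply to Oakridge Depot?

[R1] closes 11:00 PM, after 9:00 PM → Daytime License not required.
[R2] seating 126 > 96 → Regulatory Authorization not required.
[R3] offers overnight accommodation; does not store flammable materials; closes 11:00 PM, after 10:00 PM → Innkeeper License not required.
[R4] seating 126 ≤ 190; does not store flammable materials → Municipal Registration not required.
[R5] closes 11:00 PM, at/before midnight → Late-Night Registration not required.

None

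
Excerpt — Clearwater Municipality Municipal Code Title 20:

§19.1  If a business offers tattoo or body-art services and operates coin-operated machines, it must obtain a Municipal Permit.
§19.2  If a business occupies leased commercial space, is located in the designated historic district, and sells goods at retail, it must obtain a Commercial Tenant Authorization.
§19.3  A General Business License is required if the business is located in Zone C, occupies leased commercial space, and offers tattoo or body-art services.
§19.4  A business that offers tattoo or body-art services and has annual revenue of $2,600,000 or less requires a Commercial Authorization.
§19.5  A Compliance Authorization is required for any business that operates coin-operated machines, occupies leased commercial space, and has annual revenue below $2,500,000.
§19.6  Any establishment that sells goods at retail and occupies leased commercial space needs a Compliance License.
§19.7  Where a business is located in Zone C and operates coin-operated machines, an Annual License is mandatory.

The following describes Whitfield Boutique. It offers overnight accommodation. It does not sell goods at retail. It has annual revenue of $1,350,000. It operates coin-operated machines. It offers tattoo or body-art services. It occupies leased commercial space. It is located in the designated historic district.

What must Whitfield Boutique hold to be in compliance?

Commercial Authorization, Compliance Authorization, Municipal Permit

§19.1 offers tattoo or body-art services; operates coin-operated machines → Municipal Permit required.
§19.2 occupies leased commercial space; is located in the designated historic district; does not sell goods at retail → Commercial Tenant Authorization not required.
§19.3 is located in the designated historic district (not: is located in Zone C); occupies leased commercial space; offers tattoo or body-art services → General Business License not required.
§19.4 offers tattoo or body-art services; revenue $1,350,000 ≤ $2,600,000 → Commercial Authorization required.
§19.5 operates coin-operated machines; occupies leased commercial space; revenue $1,350,000 < $2,500,000 → Compliance Authorization required.
§19.6 does not sell goods at retail; occupies leased commercial space → Compliance License not required.
§19.7 is located in the designated historic district (not: is located in Zone C); operates coin-operated machines → Annual License not required.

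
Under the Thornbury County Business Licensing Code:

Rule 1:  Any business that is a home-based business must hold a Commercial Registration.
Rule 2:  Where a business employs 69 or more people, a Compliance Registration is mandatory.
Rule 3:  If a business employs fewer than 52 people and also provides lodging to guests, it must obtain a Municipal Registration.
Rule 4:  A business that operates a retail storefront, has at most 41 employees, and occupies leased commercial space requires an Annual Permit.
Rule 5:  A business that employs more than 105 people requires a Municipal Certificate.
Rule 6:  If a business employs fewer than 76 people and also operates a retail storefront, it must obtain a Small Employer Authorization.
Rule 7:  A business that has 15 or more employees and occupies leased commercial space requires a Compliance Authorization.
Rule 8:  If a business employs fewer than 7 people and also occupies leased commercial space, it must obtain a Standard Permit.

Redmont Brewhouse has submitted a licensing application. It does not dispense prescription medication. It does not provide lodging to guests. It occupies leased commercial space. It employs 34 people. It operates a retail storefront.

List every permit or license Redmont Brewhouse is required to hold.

Rule 1: occupies leased commercial space (not: is a home-based business) → Commercial Registration not required.
Rule 2: employees 34 < 69 → Compliance Registration not required.
Rule 3: employees 34 < 52; does not provide lodging to guests → Municipal Registration not required.
Rule 4: operates a retail storefront; employees 34 ≤ 41; occupies leased commercial space → Annual Permit required.
Rule 5: employees 34 ≤ 105 → Municipal Certificate not required.
Rule 6: employees 34 < 76; operates a retail storefront → Small Employer Authorization required.
Rule 7: employees 34 ≥ 15; occupies leased commercial space → Compliance Authorization required.
Rule 8: employees 34 ≥ 7; occupies leased commercial space → Standard Permit not required.

Annual Permit, Compliance Authorization, Small Employer Authorization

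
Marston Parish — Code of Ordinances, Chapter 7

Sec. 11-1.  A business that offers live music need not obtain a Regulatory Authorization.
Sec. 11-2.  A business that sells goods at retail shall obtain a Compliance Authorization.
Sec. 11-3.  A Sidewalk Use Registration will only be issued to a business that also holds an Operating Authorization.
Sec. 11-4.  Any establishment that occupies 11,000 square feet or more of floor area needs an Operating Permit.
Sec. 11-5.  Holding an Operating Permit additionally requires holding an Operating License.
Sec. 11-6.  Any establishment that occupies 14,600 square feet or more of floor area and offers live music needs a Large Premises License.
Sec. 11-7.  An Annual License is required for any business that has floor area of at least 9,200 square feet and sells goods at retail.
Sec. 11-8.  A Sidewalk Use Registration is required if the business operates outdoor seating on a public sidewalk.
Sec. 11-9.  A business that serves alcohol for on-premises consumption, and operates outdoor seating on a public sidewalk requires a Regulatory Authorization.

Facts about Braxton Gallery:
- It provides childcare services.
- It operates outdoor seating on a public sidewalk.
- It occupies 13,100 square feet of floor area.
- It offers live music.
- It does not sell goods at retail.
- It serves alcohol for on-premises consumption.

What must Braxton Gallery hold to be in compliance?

Operating Authorization, Operating License, Operating Permit, Sidewalk Use Registration

Sec. 11-1. offers live music → exempt from Regulatory Authorization.
Sec. 11-2. does not sell goods at retail → Compliance Authorization not required.
Sec. 11-3. Sidewalk Use Registration is required → Operating Authorization also required.
Sec. 11-4. floor area 13,100 square feet ≥ 11,000 square feet → Operating Permit required.
Sec. 11-5. Operating Permit is required → Operating License also required.
Sec. 11-6. floor area 13,100 square feet < 14,600 square feet; offers live music → Large Premises License not required.
Sec. 11-7. floor area 13,100 square feet ≥ 9,200 square feet; does not sell goods at retail → Annual License not required.
Sec. 11-8. operates outdoor seating on a public sidewalk → Sidewalk Use Registration required.
Sec. 11-9. serves alcohol for on-premises consumption; operates outdoor seating on a public sidewalk → Regulatory Authorization required.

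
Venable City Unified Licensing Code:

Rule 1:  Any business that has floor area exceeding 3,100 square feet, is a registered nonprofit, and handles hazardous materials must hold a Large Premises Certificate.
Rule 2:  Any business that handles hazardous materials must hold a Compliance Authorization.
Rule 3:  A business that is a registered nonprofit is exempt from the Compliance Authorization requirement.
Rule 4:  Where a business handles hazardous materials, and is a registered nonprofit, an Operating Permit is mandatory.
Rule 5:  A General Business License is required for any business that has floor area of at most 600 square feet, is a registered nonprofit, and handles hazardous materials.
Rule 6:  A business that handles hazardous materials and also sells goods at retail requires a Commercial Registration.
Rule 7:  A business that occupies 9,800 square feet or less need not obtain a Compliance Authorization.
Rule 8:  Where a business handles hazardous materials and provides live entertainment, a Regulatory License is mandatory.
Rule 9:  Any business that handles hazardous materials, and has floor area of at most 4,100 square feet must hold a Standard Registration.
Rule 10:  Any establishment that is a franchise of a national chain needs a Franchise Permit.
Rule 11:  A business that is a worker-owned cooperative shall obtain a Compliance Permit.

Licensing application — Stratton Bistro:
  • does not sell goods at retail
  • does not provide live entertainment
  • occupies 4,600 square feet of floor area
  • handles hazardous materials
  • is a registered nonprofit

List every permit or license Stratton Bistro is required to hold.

Rule 1: floor area 4,600 square feet > 3,100 square feet; is a registered nonprofit; handles hazardous materials → Large Premises Certificate required.
Rule 2: handles hazardous materials → Compliance Authorization required.
Rule 3: is a registered nonprofit → exempt from Compliance Authorization.
Rule 4: handles hazardous materials; is a registered nonprofit → Operating Permit required.
Rule 5: floor area 4,600 square feet > 600 square feet; is a registered nonprofit; handles hazardous materials → General Business License not required.
Rule 6: handles hazardous materials; does not sell goods at retail → Commercial Registration not required.
Rule 7: floor area 4,600 square feet ≤ 9,800 square feet → exempt from Compliance Authorization.
Rule 8: handles hazardous materials; does not provide live entertainment → Regulatory License not required.
Rule 9: handles hazardous materials; floor area 4,600 square feet > 4,100 square feet → Standard Registration not required.
Rule 10: is a registered nonprofit (not: is a franchise of a national chain) → Franchise Permit not required.
Rule 11: is a registered nonprofit (not: is a worker-owned cooperative) → Compliance Permit not required.

Large Premises Certificate, Operating Permit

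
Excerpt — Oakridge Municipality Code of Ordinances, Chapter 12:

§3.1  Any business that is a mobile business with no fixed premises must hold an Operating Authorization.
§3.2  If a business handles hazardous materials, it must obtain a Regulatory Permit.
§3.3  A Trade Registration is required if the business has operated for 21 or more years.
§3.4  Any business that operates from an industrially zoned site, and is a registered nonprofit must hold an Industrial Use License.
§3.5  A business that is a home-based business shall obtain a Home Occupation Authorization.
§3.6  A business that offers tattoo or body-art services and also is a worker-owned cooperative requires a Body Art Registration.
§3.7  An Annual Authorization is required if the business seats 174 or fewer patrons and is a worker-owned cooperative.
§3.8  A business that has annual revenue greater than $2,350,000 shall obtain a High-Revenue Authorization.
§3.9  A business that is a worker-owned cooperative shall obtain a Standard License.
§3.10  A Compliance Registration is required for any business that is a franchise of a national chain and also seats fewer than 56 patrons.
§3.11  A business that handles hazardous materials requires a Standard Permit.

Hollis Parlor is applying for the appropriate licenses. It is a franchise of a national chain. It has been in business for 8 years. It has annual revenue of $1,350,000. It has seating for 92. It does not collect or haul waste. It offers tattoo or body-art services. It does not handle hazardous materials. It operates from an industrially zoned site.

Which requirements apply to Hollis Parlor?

§3.1 operates from an industrially zoned site (not: is a mobile business with no fixed premises) → Operating Authorization not required.
§3.2 does not handle hazardous materials → Regulatory Permit not required.
§3.3 years in business 8 < 21 → Trade Registration not required.
§3.4 operates from an industrially zoned site; is a franchise of a national chain (not: is a registered nonprofit) → Industrial Use License not required.
§3.5 operates from an industrially zoned site (not: is a home-based business) → Home Occupation Authorization not required.
§3.6 offers tattoo or body-art services; is a franchise of a national chain (not: is a worker-owned cooperative) → Body Art Registration not required.
§3.7 seating 92 ≤ 174; is a franchise of a national chain (not: is a worker-owned cooperative) → Annual Authorization not required.
§3.8 revenue $1,350,000 ≤ $2,350,000 → High-Revenue Authorization not required.
§3.9 is a franchise of a national chain (not: is a worker-owned cooperative) → Standard License not required.
§3.10 is a franchise of a national chain; seating 92 ≥ 56 → Compliance Registration not required.
§3.11 does not handle hazardous materials → Standard Permit not required.

None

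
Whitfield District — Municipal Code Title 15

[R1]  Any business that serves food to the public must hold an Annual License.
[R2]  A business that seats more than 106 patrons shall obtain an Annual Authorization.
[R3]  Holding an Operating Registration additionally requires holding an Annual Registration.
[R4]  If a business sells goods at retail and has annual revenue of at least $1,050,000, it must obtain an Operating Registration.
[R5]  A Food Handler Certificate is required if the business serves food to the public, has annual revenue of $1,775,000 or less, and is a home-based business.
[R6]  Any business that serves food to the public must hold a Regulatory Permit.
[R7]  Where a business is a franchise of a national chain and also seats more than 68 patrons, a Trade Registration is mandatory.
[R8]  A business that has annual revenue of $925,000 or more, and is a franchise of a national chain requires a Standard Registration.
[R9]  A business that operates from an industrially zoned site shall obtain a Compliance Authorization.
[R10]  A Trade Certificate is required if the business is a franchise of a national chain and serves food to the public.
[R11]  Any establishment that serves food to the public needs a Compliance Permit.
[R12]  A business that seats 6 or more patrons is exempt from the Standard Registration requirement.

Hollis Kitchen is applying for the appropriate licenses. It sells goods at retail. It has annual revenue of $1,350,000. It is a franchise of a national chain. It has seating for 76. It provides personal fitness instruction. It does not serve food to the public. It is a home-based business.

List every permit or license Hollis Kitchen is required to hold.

[R1] does not serve food to the public → Annual License not required.
[R2] seating 76 ≤ 106 → Annual Authorization not required.
[R3] Operating Registration is required → Annual Registration also required.
[R4] sells goods at retail; revenue $1,350,000 ≥ $1,050,000 → Operating Registration required.
[R5] does not serve food to the public; revenue $1,350,000 ≤ $1,775,000; is a home-based business → Food Handler Certificate not required.
[R6] does not serve food to the public → Regulatory Permit not required.
[R7] is a franchise of a national chain; seating 76 > 68 → Trade Registration required.
[R8] revenue $1,350,000 ≥ $925,000; is a franchise of a national chain → Standard Registration required.
[R9] is a home-based business (not: operates from an industrially zoned site) → Compliance Authorization not required.
[R10] is a franchise of a national chain; does not serve food to the public → Trade Certificate not required.
[R11] does not serve food to the public → Compliance Permit not required.
[R12] seating 76 ≥ 6 → exempt from Standard Registration.

Annual Registration, Operating Registration, Trade Registration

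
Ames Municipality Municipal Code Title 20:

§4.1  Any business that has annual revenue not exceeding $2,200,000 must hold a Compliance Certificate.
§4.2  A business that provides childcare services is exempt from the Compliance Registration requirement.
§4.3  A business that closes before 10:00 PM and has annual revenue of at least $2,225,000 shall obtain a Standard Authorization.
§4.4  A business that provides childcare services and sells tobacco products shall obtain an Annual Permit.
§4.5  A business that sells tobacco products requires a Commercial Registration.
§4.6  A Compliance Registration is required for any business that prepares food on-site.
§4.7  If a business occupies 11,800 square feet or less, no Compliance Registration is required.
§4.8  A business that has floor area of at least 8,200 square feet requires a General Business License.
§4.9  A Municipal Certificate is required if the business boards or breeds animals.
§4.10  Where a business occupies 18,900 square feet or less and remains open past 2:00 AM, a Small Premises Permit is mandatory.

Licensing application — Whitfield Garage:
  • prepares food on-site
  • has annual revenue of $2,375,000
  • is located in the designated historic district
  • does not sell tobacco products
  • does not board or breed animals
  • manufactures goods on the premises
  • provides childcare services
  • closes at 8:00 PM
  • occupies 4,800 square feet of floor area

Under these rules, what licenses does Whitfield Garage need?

§4.1 revenue $2,375,000 > $2,200,000 → Compliance Certificate not required.
§4.2 provides childcare services → exempt from Compliance Registration.
§4.3 closes 8:00 PM, at/before 10:00 PM; revenue $2,375,000 ≥ $2,225,000 → Standard Authorization required.
§4.4 provides childcare services; does not sell tobacco products → Annual Permit not required.
§4.5 does not sell tobacco products → Commercial Registration not required.
§4.6 prepares food on-site → Compliance Registration required.
§4.7 floor area 4,800 square feet ≤ 11,800 square feet → exempt from Compliance Registration.
§4.8 floor area 4,800 square feet < 8,200 square feet → General Business License not required.
§4.9 does not board or breed animals → Municipal Certificate not required.
§4.10 floor area 4,800 square feet ≤ 18,900 square feet; closes 8:00 PM, at/before 2:00 AM → Small Premises Permit not required.

Standard Authorization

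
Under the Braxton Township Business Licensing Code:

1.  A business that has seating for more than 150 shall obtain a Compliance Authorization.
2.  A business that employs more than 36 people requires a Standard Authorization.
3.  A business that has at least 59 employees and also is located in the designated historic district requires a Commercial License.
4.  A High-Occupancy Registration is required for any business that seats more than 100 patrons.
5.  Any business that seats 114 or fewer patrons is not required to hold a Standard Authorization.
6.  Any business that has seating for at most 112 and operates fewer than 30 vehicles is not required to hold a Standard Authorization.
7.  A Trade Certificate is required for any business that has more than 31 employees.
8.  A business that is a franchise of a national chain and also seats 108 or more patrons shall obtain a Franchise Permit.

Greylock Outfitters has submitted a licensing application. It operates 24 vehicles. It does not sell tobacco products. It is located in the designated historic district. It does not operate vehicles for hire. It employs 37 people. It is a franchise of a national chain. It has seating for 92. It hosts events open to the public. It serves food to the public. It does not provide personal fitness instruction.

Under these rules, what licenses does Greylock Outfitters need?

Trade Certificate

1. seating 92 ≤ 150 → Compliance Authorization not required.
2. employees 37 > 36 → Standard Authorization required.
3. employees 37 < 59; is located in the designated historic district → Commercial License not required.
4. seating 92 ≤ 100 → High-Occupancy Registration not required.
5. seating 92 ≤ 114 → exempt from Standard Authorization.
6. seating 92 ≤ 112; vehicles 24 < 30 → exempt from Standard Authorization.
7. employees 37 > 31 → Trade Certificate required.
8. is a franchise of a national chain; seating 92 < 108 → Franchise Permit not required.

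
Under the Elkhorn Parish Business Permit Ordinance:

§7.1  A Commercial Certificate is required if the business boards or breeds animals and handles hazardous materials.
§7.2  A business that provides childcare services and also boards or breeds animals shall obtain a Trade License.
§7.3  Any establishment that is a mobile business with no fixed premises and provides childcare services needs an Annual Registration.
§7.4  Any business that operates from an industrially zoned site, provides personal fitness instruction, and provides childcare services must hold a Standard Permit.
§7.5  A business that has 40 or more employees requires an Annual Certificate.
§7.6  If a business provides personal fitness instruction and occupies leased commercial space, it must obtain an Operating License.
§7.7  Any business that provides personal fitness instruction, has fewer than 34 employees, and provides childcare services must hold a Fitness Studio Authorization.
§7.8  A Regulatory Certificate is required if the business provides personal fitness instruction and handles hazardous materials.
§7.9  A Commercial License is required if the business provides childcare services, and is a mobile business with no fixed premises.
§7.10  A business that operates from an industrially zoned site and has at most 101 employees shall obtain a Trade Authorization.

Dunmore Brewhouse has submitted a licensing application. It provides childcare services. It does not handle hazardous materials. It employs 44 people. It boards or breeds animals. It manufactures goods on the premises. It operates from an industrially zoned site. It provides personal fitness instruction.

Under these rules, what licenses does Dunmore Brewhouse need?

§7.1 boards or breeds animals; does not handle hazardous materials → Commercial Certificate not required.
§7.2 provides childcare services; boards or breeds animals → Trade License required.
§7.3 operates from an industrially zoned site (not: is a mobile business with no fixed premises); provides childcare services → Annual Registration not required.
§7.4 operates from an industrially zoned site; provides personal fitness instruction; provides childcare services → Standard Permit required.
§7.5 employees 44 ≥ 40 → Annual Certificate required.
§7.6 provides personal fitness instruction; operates from an industrially zoned site (not: occupies leased commercial space) → Operating License not required.
§7.7 provides personal fitness instruction; employees 44 ≥ 34; provides childcare services → Fitness Studio Authorization not required.
§7.8 provides personal fitness instruction; does not handle hazardous materials → Regulatory Certificate not required.
§7.9 provides childcare services; operates from an industrially zoned site (not: is a mobile business with no fixed premises) → Commercial License not required.
§7.10 operates from an industrially zoned site; employees 44 ≤ 101 → Trade Authorization required.

Annual Certificate, Standard Permit, Trade Authorization, Trade License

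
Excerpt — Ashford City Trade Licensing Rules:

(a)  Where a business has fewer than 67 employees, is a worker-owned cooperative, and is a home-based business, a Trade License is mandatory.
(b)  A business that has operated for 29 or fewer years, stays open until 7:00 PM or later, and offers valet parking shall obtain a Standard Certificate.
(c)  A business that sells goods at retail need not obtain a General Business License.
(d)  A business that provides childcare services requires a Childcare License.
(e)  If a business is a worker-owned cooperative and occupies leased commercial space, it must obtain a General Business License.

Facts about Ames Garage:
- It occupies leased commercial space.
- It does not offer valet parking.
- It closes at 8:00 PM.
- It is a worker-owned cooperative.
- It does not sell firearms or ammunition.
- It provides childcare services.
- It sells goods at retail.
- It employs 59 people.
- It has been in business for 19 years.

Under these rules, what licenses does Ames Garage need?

(a) employees 59 < 67; is a worker-owned cooperative; occupies leased commercial space (not: is a home-based business) → Trade License not required.
(b) years in business 19 ≤ 29; closes 8:00 PM, after 7:00 PM; does not offer valet parking → Standard Certificate not required.
(c) sells goods at retail → exempt from General Business License.
(d) provides childcare services → Childcare License required.
(e) is a worker-owned cooperative; occupies leased commercial space → General Business License required.

Childcare License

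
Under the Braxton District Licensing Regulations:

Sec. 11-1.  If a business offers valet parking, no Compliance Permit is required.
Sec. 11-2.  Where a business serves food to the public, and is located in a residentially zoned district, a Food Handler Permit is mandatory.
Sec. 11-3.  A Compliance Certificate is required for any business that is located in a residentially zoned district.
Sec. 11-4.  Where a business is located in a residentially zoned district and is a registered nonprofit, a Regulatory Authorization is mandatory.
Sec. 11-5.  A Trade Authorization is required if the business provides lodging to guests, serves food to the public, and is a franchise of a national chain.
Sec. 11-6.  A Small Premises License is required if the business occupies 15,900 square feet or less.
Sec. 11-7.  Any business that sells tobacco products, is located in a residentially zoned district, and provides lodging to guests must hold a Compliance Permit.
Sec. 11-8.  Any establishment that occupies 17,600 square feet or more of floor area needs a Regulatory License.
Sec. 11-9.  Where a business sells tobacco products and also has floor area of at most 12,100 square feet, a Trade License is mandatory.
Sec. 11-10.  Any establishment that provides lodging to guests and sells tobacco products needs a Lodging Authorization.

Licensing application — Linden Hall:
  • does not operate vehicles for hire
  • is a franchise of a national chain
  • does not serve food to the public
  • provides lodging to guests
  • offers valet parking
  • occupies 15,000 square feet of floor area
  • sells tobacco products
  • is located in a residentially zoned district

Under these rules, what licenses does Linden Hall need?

Sec. 11-1. offers valet parking → exempt from Compliance Permit.
Sec. 11-2. does not serve food to the public; is located in a residentially zoned district → Food Handler Permit not required.
Sec. 11-3. is located in a residentially zoned district → Compliance Certificate required.
Sec. 11-4. is located in a residentially zoned district; is a franchise of a national chain (not: is a registered nonprofit) → Regulatory Authorization not required.
Sec. 11-5. provides lodging to guests; does not serve food to the public; is a franchise of a national chain → Trade Authorization not required.
Sec. 11-6. floor area 15,000 square feet ≤ 15,900 square feet → Small Premises License required.
Sec. 11-7. sells tobacco products; is located in a residentially zoned district; provides lodging to guests → Compliance Permit required.
Sec. 11-8. floor area 15,000 square feet < 17,600 square feet → Regulatory License not required.
Sec. 11-9. sells tobacco products; floor area 15,000 square feet > 12,100 square feet → Trade License not required.
Sec. 11-10. provides lodging to guests; sells tobacco products → Lodging Authorization required.

Compliance Certificate, Lodging Authorization, Small Premises License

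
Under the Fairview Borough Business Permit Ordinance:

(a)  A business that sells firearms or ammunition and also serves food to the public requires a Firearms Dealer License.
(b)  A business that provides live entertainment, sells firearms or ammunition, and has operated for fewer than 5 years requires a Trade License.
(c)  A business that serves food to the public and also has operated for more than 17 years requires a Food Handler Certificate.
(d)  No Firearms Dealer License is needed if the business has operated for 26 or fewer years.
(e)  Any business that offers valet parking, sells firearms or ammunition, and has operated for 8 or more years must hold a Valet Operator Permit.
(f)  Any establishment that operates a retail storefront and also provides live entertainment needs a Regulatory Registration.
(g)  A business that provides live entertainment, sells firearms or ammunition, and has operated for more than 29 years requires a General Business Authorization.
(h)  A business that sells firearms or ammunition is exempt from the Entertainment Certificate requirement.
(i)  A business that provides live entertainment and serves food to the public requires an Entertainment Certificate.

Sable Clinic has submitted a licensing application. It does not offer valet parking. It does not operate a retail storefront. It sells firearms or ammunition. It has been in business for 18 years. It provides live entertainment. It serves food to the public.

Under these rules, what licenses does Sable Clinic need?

Food Handler Certificate

(a) sells firearms or ammunition; serves food to the public → Firearms Dealer License required.
(b) provides live entertainment; sells firearms or ammunition; years in business 18 ≥ 5 → Trade License not required.
(c) serves food to the public; years in business 18 > 17 → Food Handler Certificate required.
(d) years in business 18 ≤ 26 → exempt from Firearms Dealer License.
(e) does not offer valet parking; sells firearms or ammunition; years in business 18 ≥ 8 → Valet Operator Permit not required.
(f) does not operate a retail storefront; provides live entertainment → Regulatory Registration not required.
(g) provides live entertainment; sells firearms or ammunition; years in business 18 ≤ 29 → General Business Authorization not required.
(h) sells firearms or ammunition → exempt from Entertainment Certificate.
(i) provides live entertainment; serves food to the public → Entertainment Certificate required.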